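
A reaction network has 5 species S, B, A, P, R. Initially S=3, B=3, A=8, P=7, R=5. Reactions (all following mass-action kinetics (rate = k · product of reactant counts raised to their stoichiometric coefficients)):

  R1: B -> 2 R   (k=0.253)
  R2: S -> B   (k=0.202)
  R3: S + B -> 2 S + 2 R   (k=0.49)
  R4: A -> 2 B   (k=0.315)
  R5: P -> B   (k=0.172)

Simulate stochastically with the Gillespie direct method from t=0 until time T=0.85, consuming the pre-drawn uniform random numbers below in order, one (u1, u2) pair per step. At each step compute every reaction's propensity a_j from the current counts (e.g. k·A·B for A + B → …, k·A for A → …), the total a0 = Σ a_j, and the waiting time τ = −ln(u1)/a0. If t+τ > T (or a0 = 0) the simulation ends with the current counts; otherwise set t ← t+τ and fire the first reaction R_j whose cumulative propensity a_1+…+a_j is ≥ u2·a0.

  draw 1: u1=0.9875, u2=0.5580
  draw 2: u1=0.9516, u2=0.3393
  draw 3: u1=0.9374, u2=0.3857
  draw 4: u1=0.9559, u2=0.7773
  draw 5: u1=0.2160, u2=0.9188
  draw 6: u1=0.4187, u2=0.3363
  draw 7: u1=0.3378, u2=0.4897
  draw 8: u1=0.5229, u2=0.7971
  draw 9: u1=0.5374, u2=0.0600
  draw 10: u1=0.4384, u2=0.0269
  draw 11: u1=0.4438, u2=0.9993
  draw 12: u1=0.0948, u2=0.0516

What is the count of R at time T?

R at T = 17

t=0.000: S=3 B=3 A=8 P=7 R=5
Draw 1: a1=0.759, a2=0.606, a3=4.410, a4=2.520, a5=1.204, a0=9.499; τ=−ln(0.9875)/9.499=0.001 → t=0.001; u2·a0=0.5580·9.499=5.300; a1+a2=1.365 < 5.300 ≤ a1+…+a3=5.775 → R3 fires; S=4 B=2 A=8 P=7 R=7
Draw 2: a1=0.506, a2=0.808, a3=3.920, a4=2.520, a5=1.204, a0=8.958; τ=−ln(0.9516)/8.958=0.006 → t=0.007; u2·a0=0.3393·8.958=3.039; a1+a2=1.314 < 3.039 ≤ a1+…+a3=5.234 → R3 fires; S=5 B=1 A=8 P=7 R=9
Draw 3: a1=0.253, a2=1.010, a3=2.450, a4=2.520, a5=1.204, a0=7.437; τ=−ln(0.9374)/7.437=0.009 → t=0.016; u2·a0=0.3857·7.437=2.868; a1+a2=1.263 < 2.868 ≤ a1+…+a3=3.713 → R3 fires; S=6 B=0 A=8 P=7 R=11
Draw 4: a1=0.000, a2=1.212, a3=0.000, a4=2.520, a5=1.204, a0=4.936; τ=−ln(0.9559)/4.936=0.009 → t=0.025; u2·a0=0.7773·4.936=3.837; a1+…+a4=3.732 < 3.837 ≤ a1+…+a5=4.936 → R5 fires; S=6 B=1 A=8 P=6 R=11
Draw 5: a1=0.253, a2=1.212, a3=2.940, a4=2.520, a5=1.032, a0=7.957; τ=−ln(0.2160)/7.957=0.193 → t=0.217; u2·a0=0.9188·7.957=7.311; a1+…+a4=6.925 < 7.311 ≤ a1+…+a5=7.957 → R5 fires; S=6 B=2 A=8 P=5 R=11
Draw 6: a1=0.506, a2=1.212, a3=5.880, a4=2.520, a5=0.860, a0=10.978; τ=−ln(0.4187)/10.978=0.079 → t=0.297; u2·a0=0.3363·10.978=3.692; a1+a2=1.718 < 3.692 ≤ a1+…+a3=7.598 → R3 fires; S=7 B=1 A=8 P=5 R=13
Draw 7: a1=0.253, a2=1.414, a3=3.430, a4=2.520, a5=0.860, a0=8.477; τ=−ln(0.3378)/8.477=0.128 → t=0.425; u2·a0=0.4897·8.477=4.151; a1+a2=1.667 < 4.151 ≤ a1+…+a3=5.097 → R3 fires; S=8 B=0 A=8 P=5 R=15
Draw 8: a1=0.000, a2=1.616, a3=0.000, a4=2.520, a5=0.860, a0=4.996; τ=−ln(0.5229)/4.996=0.130 → t=0.554; u2·a0=0.7971·4.996=3.982; a1+…+a3=1.616 < 3.982 ≤ a1+…+a4=4.136 → R4 fires; S=8 B=2 A=7 P=5 R=15
Draw 9: a1=0.506, a2=1.616, a3=7.840, a4=2.205, a5=0.860, a0=13.027; τ=−ln(0.5374)/13.027=0.048 → t=0.602; u2·a0=0.0600·13.027=0.782; a1=0.506 < 0.782 ≤ a1+a2=2.122 → R2 fires; S=7 B=3 A=7 P=5 R=15
Draw 10: a1=0.759, a2=1.414, a3=10.290, a4=2.205, a5=0.860, a0=15.528; τ=−ln(0.4384)/15.528=0.053 → t=0.655; u2·a0=0.0269·15.528=0.418 ≤ a1=0.759 → R1 fires; S=7 B=2 A=7 P=5 R=17
Draw 11: a1=0.506, a2=1.414, a3=6.860, a4=2.205, a5=0.860, a0=11.845; τ=−ln(0.4438)/11.845=0.069 → t=0.724; u2·a0=0.9993·11.845=11.837; a1+…+a4=10.985 < 11.837 ≤ a1+…+a5=11.845 → R5 fires; S=7 B=3 A=7 P=4 R=17
Draw 12: a1=0.759, a2=1.414, a3=10.290, a4=2.205, a5=0.688, a0=15.356; τ=−ln(0.0948)/15.356=0.153 → t=0.877 > T=0.85: stop.
Read off R at T=0.85: 17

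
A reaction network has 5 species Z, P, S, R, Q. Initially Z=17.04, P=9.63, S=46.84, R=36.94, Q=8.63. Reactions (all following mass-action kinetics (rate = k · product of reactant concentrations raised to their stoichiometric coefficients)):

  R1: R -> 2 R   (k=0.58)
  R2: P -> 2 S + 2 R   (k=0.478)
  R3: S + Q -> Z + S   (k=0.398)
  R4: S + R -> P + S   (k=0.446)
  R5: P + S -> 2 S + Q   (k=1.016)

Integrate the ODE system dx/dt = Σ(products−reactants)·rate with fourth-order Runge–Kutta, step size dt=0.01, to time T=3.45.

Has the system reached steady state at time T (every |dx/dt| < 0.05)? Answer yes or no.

Steady state at T: yes

RK4 with dt=0.01: 345 steps to T=3.45. Trajectory (selected grid times):
t=0.00: Z=17.04 P=9.63 S=46.84 R=36.94 Q=8.63
t=0.38: Z=73.34 P=0.00 S=95.17 R=0.00 Q=0.00
t=0.77: Z=73.34 P=0.00 S=95.17 R=0.00 Q=0.00
t=1.15: Z=73.34 P=0.00 S=95.17 R=0.00 Q=0.00
t=1.53: Z=73.34 P=0.00 S=95.17 R=0.00 Q=0.00
t=1.92: Z=73.34 P=0.00 S=95.17 R=0.00 Q=0.00
t=2.30: Z=73.34 P=0.00 S=95.17 R=0.00 Q=0.00
t=2.68: Z=73.34 P=0.00 S=95.17 R=0.00 Q=0.00
t=3.07: Z=73.34 P=0.00 S=95.17 R=0.00 Q=0.00
t=3.45: Z=73.34 P=0.00 S=95.17 R=0.00 Q=0.00
Rates at T: R1=0.0000, R2=0.0000, R3=0.0000, R4=0.0000, R5=0.0000
dx/dt at T (Σ net stoichiometry × rate): Z=+0.0000, P=-0.0000, S=+0.0000, R=-0.0000, Q=-0.0000
Largest |dx/dt| is |+0.0000| (Z) < 0.05 → steady.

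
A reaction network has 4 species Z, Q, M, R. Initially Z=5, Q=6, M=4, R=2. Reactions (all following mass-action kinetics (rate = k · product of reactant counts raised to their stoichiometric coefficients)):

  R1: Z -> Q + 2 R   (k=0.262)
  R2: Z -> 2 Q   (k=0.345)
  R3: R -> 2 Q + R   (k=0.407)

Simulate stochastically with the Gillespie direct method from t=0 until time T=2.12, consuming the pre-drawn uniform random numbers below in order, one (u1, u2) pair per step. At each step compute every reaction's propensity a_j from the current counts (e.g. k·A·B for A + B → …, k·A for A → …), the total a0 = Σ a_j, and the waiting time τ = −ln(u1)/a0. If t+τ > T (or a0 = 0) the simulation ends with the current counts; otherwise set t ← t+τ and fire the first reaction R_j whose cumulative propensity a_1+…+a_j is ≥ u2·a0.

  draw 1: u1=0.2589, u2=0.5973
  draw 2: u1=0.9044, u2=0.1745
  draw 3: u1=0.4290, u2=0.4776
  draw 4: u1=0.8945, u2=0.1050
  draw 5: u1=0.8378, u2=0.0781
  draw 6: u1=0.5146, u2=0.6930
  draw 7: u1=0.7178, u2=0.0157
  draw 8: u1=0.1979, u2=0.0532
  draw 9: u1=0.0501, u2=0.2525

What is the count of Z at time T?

t=0.000: Z=5 Q=6 M=4 R=2
Draw 1: a1=1.310, a2=1.725, a3=0.814, a0=3.849; τ=−ln(0.2589)/3.849=0.351 → t=0.351; u2·a0=0.5973·3.849=2.299; a1=1.310 < 2.299 ≤ a1+a2=3.035 → R2 fires; Z=4 Q=8 M=4 R=2
Draw 2: a1=1.048, a2=1.380, a3=0.814, a0=3.242; τ=−ln(0.9044)/3.242=0.031 → t=0.382; u2·a0=0.1745·3.242=0.566 ≤ a1=1.048 → R1 fires; Z=3 Q=9 M=4 R=4
Draw 3: a1=0.786, a2=1.035, a3=1.628, a0=3.449; τ=−ln(0.4290)/3.449=0.245 → t=0.627; u2·a0=0.4776·3.449=1.647; a1=0.786 < 1.647 ≤ a1+a2=1.821 → R2 fires; Z=2 Q=11 M=4 R=4
Draw 4: a1=0.524, a2=0.690, a3=1.628, a0=2.842; τ=−ln(0.8945)/2.842=0.039 → t=0.667; u2·a0=0.1050·2.842=0.298 ≤ a1=0.524 → R1 fires; Z=1 Q=12 M=4 R=6
Draw 5: a1=0.262, a2=0.345, a3=2.442, a0=3.049; τ=−ln(0.8378)/3.049=0.058 → t=0.725; u2·a0=0.0781·3.049=0.238 ≤ a1=0.262 → R1 fires; Z=0 Q=13 M=4 R=8
Draw 6: a1=0.000, a2=0.000, a3=3.256, a0=3.256; τ=−ln(0.5146)/3.256=0.204 → t=0.929; u2·a0=0.6930·3.256=2.256; a1+a2=0.000 < 2.256 ≤ a1+…+a3=3.256 → R3 fires; Z=0 Q=15 M=4 R=8
Draw 7: a1=0.000, a2=0.000, a3=3.256, a0=3.256; τ=−ln(0.7178)/3.256=0.102 → t=1.031; u2·a0=0.0157·3.256=0.051; a1+a2=0.000 < 0.051 ≤ a1+…+a3=3.256 → R3 fires; Z=0 Q=17 M=4 R=8
Draw 8: a1=0.000, a2=0.000, a3=3.256, a0=3.256; τ=−ln(0.1979)/3.256=0.498 → t=1.528; u2·a0=0.0532·3.256=0.173; a1+a2=0.000 < 0.173 ≤ a1+…+a3=3.256 → R3 fires; Z=0 Q=19 M=4 R=8
Draw 9: a1=0.000, a2=0.000, a3=3.256, a0=3.256; τ=−ln(0.0501)/3.256=0.919 → t=2.448 > T=2.12: stop.
Read off Z at T=2.12: 0

Z at T = 0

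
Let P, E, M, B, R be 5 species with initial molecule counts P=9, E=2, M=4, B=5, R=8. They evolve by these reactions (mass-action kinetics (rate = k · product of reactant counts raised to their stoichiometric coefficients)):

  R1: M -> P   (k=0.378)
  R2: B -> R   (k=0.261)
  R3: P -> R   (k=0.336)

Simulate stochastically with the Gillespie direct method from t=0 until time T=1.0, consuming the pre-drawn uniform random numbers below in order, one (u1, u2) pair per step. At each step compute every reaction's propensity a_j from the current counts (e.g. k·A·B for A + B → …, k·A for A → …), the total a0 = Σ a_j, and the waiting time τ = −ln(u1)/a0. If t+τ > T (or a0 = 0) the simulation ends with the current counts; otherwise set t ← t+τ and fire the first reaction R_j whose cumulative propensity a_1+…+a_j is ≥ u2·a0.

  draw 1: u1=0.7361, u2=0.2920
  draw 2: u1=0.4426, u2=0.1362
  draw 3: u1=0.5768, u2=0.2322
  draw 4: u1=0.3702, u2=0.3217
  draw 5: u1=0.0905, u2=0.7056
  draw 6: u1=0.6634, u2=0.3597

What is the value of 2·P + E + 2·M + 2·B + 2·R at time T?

Value at T = 54

Check how each reaction changes W = 2·P + E + 2·M + 2·B + 2·R (weight of products minus weight of reactants):
R1: M -> P: (2·1) − (2·1) = 2 − 2 = 0
R2: B -> R: (2·1) − (2·1) = 2 − 2 = 0
R3: P -> R: (2·1) − (2·1) = 2 − 2 = 0
Every reaction leaves W unchanged, so W is conserved and no simulation is needed: W(T) = W(0) = 2·9 + 2 + 2·4 + 2·5 + 2·8 = 54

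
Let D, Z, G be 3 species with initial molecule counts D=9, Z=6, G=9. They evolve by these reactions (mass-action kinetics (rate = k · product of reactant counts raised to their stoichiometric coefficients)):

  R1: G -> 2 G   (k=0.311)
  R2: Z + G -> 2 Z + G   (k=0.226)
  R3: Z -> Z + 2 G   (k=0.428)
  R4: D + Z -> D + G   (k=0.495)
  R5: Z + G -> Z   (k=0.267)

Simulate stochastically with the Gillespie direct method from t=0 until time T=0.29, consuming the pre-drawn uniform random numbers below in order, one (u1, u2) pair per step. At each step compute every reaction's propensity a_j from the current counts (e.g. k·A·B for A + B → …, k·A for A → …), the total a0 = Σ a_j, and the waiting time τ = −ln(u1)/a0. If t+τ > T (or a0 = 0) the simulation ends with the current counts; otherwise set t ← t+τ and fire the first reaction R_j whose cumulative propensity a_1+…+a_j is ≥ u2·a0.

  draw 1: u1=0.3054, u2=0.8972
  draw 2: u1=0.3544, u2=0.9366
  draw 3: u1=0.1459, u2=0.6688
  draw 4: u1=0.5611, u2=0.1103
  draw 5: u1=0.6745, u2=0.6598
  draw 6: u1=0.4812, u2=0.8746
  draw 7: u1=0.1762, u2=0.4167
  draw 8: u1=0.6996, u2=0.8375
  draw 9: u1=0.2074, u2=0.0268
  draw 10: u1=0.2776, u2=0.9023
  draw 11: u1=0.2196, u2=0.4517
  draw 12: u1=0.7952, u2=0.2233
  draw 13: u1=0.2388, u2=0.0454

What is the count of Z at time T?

t=0.000: D=9 Z=6 G=9
Draw 1: a1=2.799, a2=12.204, a3=2.568, a4=26.730, a5=14.418, a0=58.719; τ=−ln(0.3054)/58.719=0.020 → t=0.020; u2·a0=0.8972·58.719=52.683; a1+…+a4=44.301 < 52.683 ≤ a1+…+a5=58.719 → R5 fires; D=9 Z=6 G=8
Draw 2: a1=2.488, a2=10.848, a3=2.568, a4=26.730, a5=12.816, a0=55.450; τ=−ln(0.3544)/55.450=0.019 → t=0.039; u2·a0=0.9366·55.450=51.934; a1+…+a4=42.634 < 51.934 ≤ a1+…+a5=55.450 → R5 fires; D=9 Z=6 G=7
Draw 3: a1=2.177, a2=9.492, a3=2.568, a4=26.730, a5=11.214, a0=52.181; τ=−ln(0.1459)/52.181=0.037 → t=0.076; u2·a0=0.6688·52.181=34.899; a1+…+a3=14.237 < 34.899 ≤ a1+…+a4=40.967 → R4 fires; D=9 Z=5 G=8
Draw 4: a1=2.488, a2=9.040, a3=2.140, a4=22.275, a5=10.680, a0=46.623; τ=−ln(0.5611)/46.623=0.012 → t=0.088; u2·a0=0.1103·46.623=5.143; a1=2.488 < 5.143 ≤ a1+a2=11.528 → R2 fires; D=9 Z=6 G=8
Draw 5: a1=2.488, a2=10.848, a3=2.568, a4=26.730, a5=12.816, a0=55.450; τ=−ln(0.6745)/55.450=0.007 → t=0.095; u2·a0=0.6598·55.450=36.586; a1+…+a3=15.904 < 36.586 ≤ a1+…+a4=42.634 → R4 fires; D=9 Z=5 G=9
Draw 6: a1=2.799, a2=10.170, a3=2.140, a4=22.275, a5=12.015, a0=49.399; τ=−ln(0.4812)/49.399=0.015 → t=0.110; u2·a0=0.8746·49.399=43.204; a1+…+a4=37.384 < 43.204 ≤ a1+…+a5=49.399 → R5 fires; D=9 Z=5 G=8
Draw 7: a1=2.488, a2=9.040, a3=2.140, a4=22.275, a5=10.680, a0=46.623; τ=−ln(0.1762)/46.623=0.037 → t=0.147; u2·a0=0.4167·46.623=19.428; a1+…+a3=13.668 < 19.428 ≤ a1+…+a4=35.943 → R4 fires; D=9 Z=4 G=9
Draw 8: a1=2.799, a2=8.136, a3=1.712, a4=17.820, a5=9.612, a0=40.079; τ=−ln(0.6996)/40.079=0.009 → t=0.156; u2·a0=0.8375·40.079=33.566; a1+…+a4=30.467 < 33.566 ≤ a1+…+a5=40.079 → R5 fires; D=9 Z=4 G=8
Draw 9: a1=2.488, a2=7.232, a3=1.712, a4=17.820, a5=8.544, a0=37.796; τ=−ln(0.2074)/37.796=0.042 → t=0.198; u2·a0=0.0268·37.796=1.013 ≤ a1=2.488 → R1 fires; D=9 Z=4 G=9
Draw 10: a1=2.799, a2=8.136, a3=1.712, a4=17.820, a5=9.612, a0=40.079; τ=−ln(0.2776)/40.079=0.032 → t=0.230; u2·a0=0.9023·40.079=36.163; a1+…+a4=30.467 < 36.163 ≤ a1+…+a5=40.079 → R5 fires; D=9 Z=4 G=8
Draw 11: a1=2.488, a2=7.232, a3=1.712, a4=17.820, a5=8.544, a0=37.796; τ=−ln(0.2196)/37.796=0.040 → t=0.270; u2·a0=0.4517·37.796=17.072; a1+…+a3=11.432 < 17.072 ≤ a1+…+a4=29.252 → R4 fires; D=9 Z=3 G=9
Draw 12: a1=2.799, a2=6.102, a3=1.284, a4=13.365, a5=7.209, a0=30.759; τ=−ln(0.7952)/30.759=0.007 → t=0.277; u2·a0=0.2233·30.759=6.868; a1=2.799 < 6.868 ≤ a1+a2=8.901 → R2 fires; D=9 Z=4 G=9
Draw 13: a1=2.799, a2=8.136, a3=1.712, a4=17.820, a5=9.612, a0=40.079; τ=−ln(0.2388)/40.079=0.036 → t=0.313 > T=0.29: stop.
Read off Z at T=0.29: 4

Z at T = 4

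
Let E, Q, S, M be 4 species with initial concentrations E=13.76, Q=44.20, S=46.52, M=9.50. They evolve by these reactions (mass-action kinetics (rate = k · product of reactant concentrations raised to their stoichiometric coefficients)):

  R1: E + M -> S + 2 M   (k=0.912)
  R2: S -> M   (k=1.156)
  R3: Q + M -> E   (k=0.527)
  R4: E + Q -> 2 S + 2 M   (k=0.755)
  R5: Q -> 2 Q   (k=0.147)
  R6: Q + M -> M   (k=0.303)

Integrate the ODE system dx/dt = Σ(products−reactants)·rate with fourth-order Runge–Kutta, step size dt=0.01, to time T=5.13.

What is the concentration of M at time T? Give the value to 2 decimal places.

RK4 with dt=0.01: 513 steps to T=5.13. Trajectory (selected grid times):
t=0.00: E=13.76 Q=44.20 S=46.52 M=9.50
t=0.57: E=0.00 Q=0.00 S=49.33 M=78.65
t=1.14: E=0.00 Q=0.00 S=25.52 M=102.46
t=1.71: E=0.00 Q=0.00 S=13.21 M=114.78
t=2.28: E=0.00 Q=0.00 S=6.83 M=121.15
t=2.85: E=0.00 Q=0.00 S=3.54 M=124.45
t=3.42: E=0.00 Q=0.00 S=1.83 M=126.15
t=3.99: E=0.00 Q=0.00 S=0.95 M=127.04
t=4.56: E=0.00 Q=0.00 S=0.49 M=127.49
t=5.13: E=0.00 Q=0.00 S=0.25 M=127.73
Read off M at T=5.13: 127.73

M at T = 127.73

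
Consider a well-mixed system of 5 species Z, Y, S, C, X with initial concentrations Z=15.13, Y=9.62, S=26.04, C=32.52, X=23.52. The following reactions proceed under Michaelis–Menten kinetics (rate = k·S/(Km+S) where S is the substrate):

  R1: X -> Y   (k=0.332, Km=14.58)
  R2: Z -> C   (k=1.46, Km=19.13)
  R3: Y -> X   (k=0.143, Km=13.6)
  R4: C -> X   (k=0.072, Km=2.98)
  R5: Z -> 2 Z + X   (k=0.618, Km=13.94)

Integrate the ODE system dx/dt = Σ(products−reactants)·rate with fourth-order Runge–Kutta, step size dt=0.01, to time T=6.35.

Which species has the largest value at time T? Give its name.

RK4 with dt=0.01: 635 steps to T=6.35. Trajectory (selected grid times):
t=0.00: Z=15.13 Y=9.62 S=26.04 C=32.52 X=23.52
t=0.71: Z=14.90 Y=9.72 S=26.04 C=32.93 X=23.69
t=1.41: Z=14.68 Y=9.83 S=26.04 C=33.33 X=23.86
t=2.12: Z=14.45 Y=9.93 S=26.04 C=33.73 X=24.02
t=2.82: Z=14.24 Y=10.03 S=26.04 C=34.12 X=24.19
t=3.53: Z=14.02 Y=10.14 S=26.04 C=34.51 X=24.35
t=4.23: Z=13.80 Y=10.24 S=26.04 C=34.90 X=24.51
t=4.94: Z=13.59 Y=10.34 S=26.04 C=35.28 X=24.67
t=5.64: Z=13.38 Y=10.45 S=26.04 C=35.66 X=24.83
t=6.35: Z=13.17 Y=10.55 S=26.04 C=36.04 X=24.99
At T=6.35: Z=13.17 Y=10.55 S=26.04 C=36.04 X=24.99; the largest is C.

Dominant species at T: C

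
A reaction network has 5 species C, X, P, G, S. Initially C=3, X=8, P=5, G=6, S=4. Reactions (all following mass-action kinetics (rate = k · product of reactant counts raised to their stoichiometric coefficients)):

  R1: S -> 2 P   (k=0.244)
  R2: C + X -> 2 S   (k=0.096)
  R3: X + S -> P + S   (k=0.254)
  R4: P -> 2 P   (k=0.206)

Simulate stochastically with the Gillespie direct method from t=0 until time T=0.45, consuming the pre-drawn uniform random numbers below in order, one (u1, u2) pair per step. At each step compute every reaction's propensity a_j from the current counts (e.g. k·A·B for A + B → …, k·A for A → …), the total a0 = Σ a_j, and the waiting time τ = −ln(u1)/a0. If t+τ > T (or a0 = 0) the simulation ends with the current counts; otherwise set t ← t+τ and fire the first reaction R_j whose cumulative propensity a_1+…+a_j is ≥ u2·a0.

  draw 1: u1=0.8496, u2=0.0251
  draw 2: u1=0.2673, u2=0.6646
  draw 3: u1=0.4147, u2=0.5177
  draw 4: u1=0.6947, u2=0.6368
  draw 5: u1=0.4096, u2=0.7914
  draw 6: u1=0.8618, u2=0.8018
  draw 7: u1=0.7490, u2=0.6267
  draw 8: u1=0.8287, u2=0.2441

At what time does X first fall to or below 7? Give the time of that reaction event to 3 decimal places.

Threshold first reached at t = 0.138

t=0.000: C=3 X=8 P=5 G=6 S=4
Draw 1: a1=0.976, a2=2.304, a3=8.128, a4=1.030, a0=12.438; τ=−ln(0.8496)/12.438=0.013 → t=0.013; u2·a0=0.0251·12.438=0.312 ≤ a1=0.976 → R1 fires; C=3 X=8 P=7 G=6 S=3
Draw 2: a1=0.732, a2=2.304, a3=6.096, a4=1.442, a0=10.574; τ=−ln(0.2673)/10.574=0.125 → t=0.138; u2·a0=0.6646·10.574=7.027; a1+a2=3.036 < 7.027 ≤ a1+…+a3=9.132 → R3 fires; C=3 X=7 P=8 G=6 S=3
Draw 3: a1=0.732, a2=2.016, a3=5.334, a4=1.648, a0=9.730; τ=−ln(0.4147)/9.730=0.090 → t=0.228; u2·a0=0.5177·9.730=5.037; a1+a2=2.748 < 5.037 ≤ a1+…+a3=8.082 → R3 fires; C=3 X=6 P=9 G=6 S=3
Draw 4: a1=0.732, a2=1.728, a3=4.572, a4=1.854, a0=8.886; τ=−ln(0.6947)/8.886=0.041 → t=0.269; u2·a0=0.6368·8.886=5.659; a1+a2=2.460 < 5.659 ≤ a1+…+a3=7.032 → R3 fires; C=3 X=5 P=10 G=6 S=3
Draw 5: a1=0.732, a2=1.440, a3=3.810, a4=2.060, a0=8.042; τ=−ln(0.4096)/8.042=0.111 → t=0.380; u2·a0=0.7914·8.042=6.364; a1+…+a3=5.982 < 6.364 ≤ a1+…+a4=8.042 → R4 fires; C=3 X=5 P=11 G=6 S=3
Draw 6: a1=0.732, a2=1.440, a3=3.810, a4=2.266, a0=8.248; τ=−ln(0.8618)/8.248=0.018 → t=0.398; u2·a0=0.8018·8.248=6.613; a1+…+a3=5.982 < 6.613 ≤ a1+…+a4=8.248 → R4 fires; C=3 X=5 P=12 G=6 S=3
Draw 7: a1=0.732, a2=1.440, a3=3.810, a4=2.472, a0=8.454; τ=−ln(0.7490)/8.454=0.034 → t=0.433; u2·a0=0.6267·8.454=5.298; a1+a2=2.172 < 5.298 ≤ a1+…+a3=5.982 → R3 fires; C=3 X=4 P=13 G=6 S=3
Draw 8: a1=0.732, a2=1.152, a3=3.048, a4=2.678, a0=7.610; τ=−ln(0.8287)/7.610=0.025 → t=0.457 > T=0.45: stop.
X first becomes ≤ 7 when it reaches 7 at the event at t=0.138.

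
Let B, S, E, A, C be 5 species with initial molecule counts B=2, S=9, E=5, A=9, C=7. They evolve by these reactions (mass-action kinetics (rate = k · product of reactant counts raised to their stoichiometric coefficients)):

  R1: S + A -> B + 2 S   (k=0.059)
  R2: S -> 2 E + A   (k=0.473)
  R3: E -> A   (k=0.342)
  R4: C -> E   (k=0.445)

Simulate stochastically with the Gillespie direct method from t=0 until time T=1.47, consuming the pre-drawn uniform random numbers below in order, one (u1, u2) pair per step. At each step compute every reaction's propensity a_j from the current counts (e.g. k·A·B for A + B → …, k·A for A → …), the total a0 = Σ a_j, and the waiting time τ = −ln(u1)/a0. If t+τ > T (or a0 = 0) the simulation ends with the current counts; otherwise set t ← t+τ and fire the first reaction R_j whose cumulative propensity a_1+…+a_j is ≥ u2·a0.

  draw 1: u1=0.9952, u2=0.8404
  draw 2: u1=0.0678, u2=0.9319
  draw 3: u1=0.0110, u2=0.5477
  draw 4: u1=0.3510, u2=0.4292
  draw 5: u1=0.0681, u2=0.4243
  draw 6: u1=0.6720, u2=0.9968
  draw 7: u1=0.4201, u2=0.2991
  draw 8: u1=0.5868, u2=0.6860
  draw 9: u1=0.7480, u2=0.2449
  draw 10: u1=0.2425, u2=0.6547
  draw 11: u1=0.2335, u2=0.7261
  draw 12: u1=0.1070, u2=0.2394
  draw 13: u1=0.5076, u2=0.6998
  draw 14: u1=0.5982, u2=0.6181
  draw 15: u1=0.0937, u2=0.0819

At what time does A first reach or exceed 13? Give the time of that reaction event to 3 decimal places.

Threshold first reached at t = 1.134

t=0.000: B=2 S=9 E=5 A=9 C=7
Draw 1: a1=4.779, a2=4.257, a3=1.710, a4=3.115, a0=13.861; τ=−ln(0.9952)/13.861=0.000 → t=0.000; u2·a0=0.8404·13.861=11.649; a1+…+a3=10.746 < 11.649 ≤ a1+…+a4=13.861 → R4 fires; B=2 S=9 E=6 A=9 C=6
Draw 2: a1=4.779, a2=4.257, a3=2.052, a4=2.670, a0=13.758; τ=−ln(0.0678)/13.758=0.196 → t=0.196; u2·a0=0.9319·13.758=12.821; a1+…+a3=11.088 < 12.821 ≤ a1+…+a4=13.758 → R4 fires; B=2 S=9 E=7 A=9 C=5
Draw 3: a1=4.779, a2=4.257, a3=2.394, a4=2.225, a0=13.655; τ=−ln(0.0110)/13.655=0.330 → t=0.526; u2·a0=0.5477·13.655=7.479; a1=4.779 < 7.479 ≤ a1+a2=9.036 → R2 fires; B=2 S=8 E=9 A=10 C=5
Draw 4: a1=4.720, a2=3.784, a3=3.078, a4=2.225, a0=13.807; τ=−ln(0.3510)/13.807=0.076 → t=0.602; u2·a0=0.4292·13.807=5.926; a1=4.720 < 5.926 ≤ a1+a2=8.504 → R2 fires; B=2 S=7 E=11 A=11 C=5
Draw 5: a1=4.543, a2=3.311, a3=3.762, a4=2.225, a0=13.841; τ=−ln(0.0681)/13.841=0.194 → t=0.796; u2·a0=0.4243·13.841=5.873; a1=4.543 < 5.873 ≤ a1+a2=7.854 → R2 fires; B=2 S=6 E=13 A=12 C=5
Draw 6: a1=4.248, a2=2.838, a3=4.446, a4=2.225, a0=13.757; τ=−ln(0.6720)/13.757=0.029 → t=0.825; u2·a0=0.9968·13.757=13.713; a1+…+a3=11.532 < 13.713 ≤ a1+…+a4=13.757 → R4 fires; B=2 S=6 E=14 A=12 C=4
Draw 7: a1=4.248, a2=2.838, a3=4.788, a4=1.780, a0=13.654; τ=−ln(0.4201)/13.654=0.064 → t=0.889; u2·a0=0.2991·13.654=4.084 ≤ a1=4.248 → R1 fires; B=3 S=7 E=14 A=11 C=4
Draw 8: a1=4.543, a2=3.311, a3=4.788, a4=1.780, a0=14.422; τ=−ln(0.5868)/14.422=0.037 → t=0.926; u2·a0=0.6860·14.422=9.893; a1+a2=7.854 < 9.893 ≤ a1+…+a3=12.642 → R3 fires; B=3 S=7 E=13 A=12 C=4
Draw 9: a1=4.956, a2=3.311, a3=4.446, a4=1.780, a0=14.493; τ=−ln(0.7480)/14.493=0.020 → t=0.946; u2·a0=0.2449·14.493=3.549 ≤ a1=4.956 → R1 fires; B=4 S=8 E=13 A=11 C=4
Draw 10: a1=5.192, a2=3.784, a3=4.446, a4=1.780, a0=15.202; τ=−ln(0.2425)/15.202=0.093 → t=1.039; u2·a0=0.6547·15.202=9.953; a1+a2=8.976 < 9.953 ≤ a1+…+a3=13.422 → R3 fires; B=4 S=8 E=12 A=12 C=4
Draw 11: a1=5.664, a2=3.784, a3=4.104, a4=1.780, a0=15.332; τ=−ln(0.2335)/15.332=0.095 → t=1.134; u2·a0=0.7261·15.332=11.133; a1+a2=9.448 < 11.133 ≤ a1+…+a3=13.552 → R3 fires; B=4 S=8 E=11 A=13 C=4
Draw 12: a1=6.136, a2=3.784, a3=3.762, a4=1.780, a0=15.462; τ=−ln(0.1070)/15.462=0.145 → t=1.278; u2·a0=0.2394·15.462=3.702 ≤ a1=6.136 → R1 fires; B=5 S=9 E=11 A=12 C=4
Draw 13: a1=6.372, a2=4.257, a3=3.762, a4=1.780, a0=16.171; τ=−ln(0.5076)/16.171=0.042 → t=1.320; u2·a0=0.6998·16.171=11.316; a1+a2=10.629 < 11.316 ≤ a1+…+a3=14.391 → R3 fires; B=5 S=9 E=10 A=13 C=4
Draw 14: a1=6.903, a2=4.257, a3=3.420, a4=1.780, a0=16.360; τ=−ln(0.5982)/16.360=0.031 → t=1.352; u2·a0=0.6181·16.360=10.112; a1=6.903 < 10.112 ≤ a1+a2=11.160 → R2 fires; B=5 S=8 E=12 A=14 C=4
Draw 15: a1=6.608, a2=3.784, a3=4.104, a4=1.780, a0=16.276; τ=−ln(0.0937)/16.276=0.145 → t=1.497 > T=1.47: stop.
A first becomes ≥ 13 when it reaches 13 at the event at t=1.134.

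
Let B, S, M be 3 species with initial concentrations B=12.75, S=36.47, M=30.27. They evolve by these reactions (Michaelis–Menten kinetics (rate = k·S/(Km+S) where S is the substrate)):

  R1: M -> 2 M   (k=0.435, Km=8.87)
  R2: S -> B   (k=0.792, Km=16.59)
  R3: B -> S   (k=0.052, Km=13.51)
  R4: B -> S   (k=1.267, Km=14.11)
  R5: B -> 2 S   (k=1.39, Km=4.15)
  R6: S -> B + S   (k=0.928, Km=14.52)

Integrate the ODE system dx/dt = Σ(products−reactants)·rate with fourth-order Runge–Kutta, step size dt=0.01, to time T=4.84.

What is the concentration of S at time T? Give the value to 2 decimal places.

RK4 with dt=0.01: 484 steps to T=4.84. Trajectory (selected grid times):
t=0.00: B=12.75 S=36.47 M=30.27
t=0.54: B=12.50 S=37.64 M=30.45
t=1.08: B=12.27 S=38.80 M=30.63
t=1.61: B=12.05 S=39.93 M=30.81
t=2.15: B=11.84 S=41.07 M=31.00
t=2.69: B=11.64 S=42.19 M=31.18
t=3.23: B=11.45 S=43.31 M=31.36
t=3.76: B=11.27 S=44.40 M=31.54
t=4.30: B=11.10 S=45.49 M=31.72
t=4.84: B=10.94 S=46.58 M=31.91
Read off S at T=4.84: 46.58

S at T = 46.58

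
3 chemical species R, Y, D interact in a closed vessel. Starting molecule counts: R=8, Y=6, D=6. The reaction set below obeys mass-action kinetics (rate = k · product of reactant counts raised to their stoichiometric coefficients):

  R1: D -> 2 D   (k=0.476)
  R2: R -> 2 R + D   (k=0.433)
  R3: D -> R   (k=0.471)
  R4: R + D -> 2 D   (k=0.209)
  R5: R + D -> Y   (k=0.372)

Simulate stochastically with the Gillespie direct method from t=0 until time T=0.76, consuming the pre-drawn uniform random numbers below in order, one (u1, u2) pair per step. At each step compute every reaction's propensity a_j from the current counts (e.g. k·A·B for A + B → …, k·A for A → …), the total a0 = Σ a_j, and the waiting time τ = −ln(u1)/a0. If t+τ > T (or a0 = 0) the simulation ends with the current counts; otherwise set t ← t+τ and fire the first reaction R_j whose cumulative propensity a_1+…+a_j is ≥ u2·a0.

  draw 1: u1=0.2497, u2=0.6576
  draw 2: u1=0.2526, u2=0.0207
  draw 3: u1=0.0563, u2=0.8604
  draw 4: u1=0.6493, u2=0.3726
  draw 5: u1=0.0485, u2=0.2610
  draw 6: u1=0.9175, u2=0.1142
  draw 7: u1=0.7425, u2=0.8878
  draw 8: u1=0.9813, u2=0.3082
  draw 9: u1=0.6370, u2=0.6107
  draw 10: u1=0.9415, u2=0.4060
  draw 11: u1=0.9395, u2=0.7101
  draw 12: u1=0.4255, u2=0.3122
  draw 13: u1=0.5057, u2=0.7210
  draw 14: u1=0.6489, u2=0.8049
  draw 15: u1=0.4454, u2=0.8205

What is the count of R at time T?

R at T = 1

t=0.000: R=8 Y=6 D=6
Draw 1: a1=2.856, a2=3.464, a3=2.826, a4=10.032, a5=17.856, a0=37.034; τ=−ln(0.2497)/37.034=0.037 → t=0.037; u2·a0=0.6576·37.034=24.354; a1+…+a4=19.178 < 24.354 ≤ a1+…+a5=37.034 → R5 fires; R=7 Y=7 D=5
Draw 2: a1=2.380, a2=3.031, a3=2.355, a4=7.315, a5=13.020, a0=28.101; τ=−ln(0.2526)/28.101=0.049 → t=0.086; u2·a0=0.0207·28.101=0.582 ≤ a1=2.380 → R1 fires; R=7 Y=7 D=6
Draw 3: a1=2.856, a2=3.031, a3=2.826, a4=8.778, a5=15.624, a0=33.115; τ=−ln(0.0563)/33.115=0.087 → t=0.173; u2·a0=0.8604·33.115=28.492; a1+…+a4=17.491 < 28.492 ≤ a1+…+a5=33.115 → R5 fires; R=6 Y=8 D=5
Draw 4: a1=2.380, a2=2.598, a3=2.355, a4=6.270, a5=11.160, a0=24.763; τ=−ln(0.6493)/24.763=0.017 → t=0.191; u2·a0=0.3726·24.763=9.227; a1+…+a3=7.333 < 9.227 ≤ a1+…+a4=13.603 → R4 fires; R=5 Y=8 D=6
Draw 5: a1=2.856, a2=2.165, a3=2.826, a4=6.270, a5=11.160, a0=25.277; τ=−ln(0.0485)/25.277=0.120 → t=0.310; u2·a0=0.2610·25.277=6.597; a1+a2=5.021 < 6.597 ≤ a1+…+a3=7.847 → R3 fires; R=6 Y=8 D=5
Draw 6: a1=2.380, a2=2.598, a3=2.355, a4=6.270, a5=11.160, a0=24.763; τ=−ln(0.9175)/24.763=0.003 → t=0.314; u2·a0=0.1142·24.763=2.828; a1=2.380 < 2.828 ≤ a1+a2=4.978 → R2 fires; R=7 Y=8 D=6
Draw 7: a1=2.856, a2=3.031, a3=2.826, a4=8.778, a5=15.624, a0=33.115; τ=−ln(0.7425)/33.115=0.009 → t=0.323; u2·a0=0.8878·33.115=29.399; a1+…+a4=17.491 < 29.399 ≤ a1+…+a5=33.115 → R5 fires; R=6 Y=9 D=5
Draw 8: a1=2.380, a2=2.598, a3=2.355, a4=6.270, a5=11.160, a0=24.763; τ=−ln(0.9813)/24.763=0.001 → t=0.324; u2·a0=0.3082·24.763=7.632; a1+…+a3=7.333 < 7.632 ≤ a1+…+a4=13.603 → R4 fires; R=5 Y=9 D=6
Draw 9: a1=2.856, a2=2.165, a3=2.826, a4=6.270, a5=11.160, a0=25.277; τ=−ln(0.6370)/25.277=0.018 → t=0.342; u2·a0=0.6107·25.277=15.437; a1+…+a4=14.117 < 15.437 ≤ a1+…+a5=25.277 → R5 fires; R=4 Y=10 D=5
Draw 10: a1=2.380, a2=1.732, a3=2.355, a4=4.180, a5=7.440, a0=18.087; τ=−ln(0.9415)/18.087=0.003 → t=0.345; u2·a0=0.4060·18.087=7.343; a1+…+a3=6.467 < 7.343 ≤ a1+…+a4=10.647 → R4 fires; R=3 Y=10 D=6
Draw 11: a1=2.856, a2=1.299, a3=2.826, a4=3.762, a5=6.696, a0=17.439; τ=−ln(0.9395)/17.439=0.004 → t=0.348; u2·a0=0.7101·17.439=12.383; a1+…+a4=10.743 < 12.383 ≤ a1+…+a5=17.439 → R5 fires; R=2 Y=11 D=5
Draw 12: a1=2.380, a2=0.866, a3=2.355, a4=2.090, a5=3.720, a0=11.411; τ=−ln(0.4255)/11.411=0.075 → t=0.423; u2·a0=0.3122·11.411=3.563; a1+a2=3.246 < 3.563 ≤ a1+…+a3=5.601 → R3 fires; R=3 Y=11 D=4
Draw 13: a1=1.904, a2=1.299, a3=1.884, a4=2.508, a5=4.464, a0=12.059; τ=−ln(0.5057)/12.059=0.057 → t=0.480; u2·a0=0.7210·12.059=8.695; a1+…+a4=7.595 < 8.695 ≤ a1+…+a5=12.059 → R5 fires; R=2 Y=12 D=3
Draw 14: a1=1.428, a2=0.866, a3=1.413, a4=1.254, a5=2.232, a0=7.193; τ=−ln(0.6489)/7.193=0.060 → t=0.540; u2·a0=0.8049·7.193=5.790; a1+…+a4=4.961 < 5.790 ≤ a1+…+a5=7.193 → R5 fires; R=1 Y=13 D=2
Draw 15: a1=0.952, a2=0.433, a3=0.942, a4=0.418, a5=0.744, a0=3.489; τ=−ln(0.4454)/3.489=0.232 → t=0.772 > T=0.76: stop.
Read off R at T=0.76: 1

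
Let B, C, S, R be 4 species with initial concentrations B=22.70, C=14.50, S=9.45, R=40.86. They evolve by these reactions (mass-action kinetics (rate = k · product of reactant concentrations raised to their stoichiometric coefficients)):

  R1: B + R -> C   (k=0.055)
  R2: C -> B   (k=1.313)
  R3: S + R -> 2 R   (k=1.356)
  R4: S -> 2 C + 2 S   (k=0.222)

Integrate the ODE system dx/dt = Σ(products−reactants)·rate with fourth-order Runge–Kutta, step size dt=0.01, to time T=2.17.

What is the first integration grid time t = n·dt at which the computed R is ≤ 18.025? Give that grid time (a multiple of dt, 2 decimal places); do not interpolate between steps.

RK4 with dt=0.01: 217 steps to T=2.17. Trajectory (selected grid times):
t=0.00: B=22.70 C=14.50 S=9.45 R=40.86
t=0.24: B=17.15 C=20.12 S=0.00 R=39.15
t=0.48: B=16.09 C=21.18 S=0.00 R=31.52
t=0.72: B=16.61 C=20.66 S=0.00 R=25.43
t=0.96: B=17.79 C=19.48 S=0.00 R=20.27
t=1.07: B=18.45 C=18.82 S=0.00 R=18.17
t=1.08: B=18.52 C=18.75 S=0.00 R=17.98
t=1.21: B=19.37 C=17.90 S=0.00 R=15.71
t=1.45: B=21.07 C=16.20 S=0.00 R=12.03
t=1.69: B=22.87 C=14.40 S=0.00 R=9.00
t=1.93: B=24.69 C=12.58 S=0.00 R=6.58
t=2.17: B=26.49 C=10.78 S=0.00 R=4.69
R(1.07)=18.167 > 18.025 but R(1.08)=17.983 ≤ 18.025, so the first grid time is t=1.08.

Threshold first reached at t = 1.08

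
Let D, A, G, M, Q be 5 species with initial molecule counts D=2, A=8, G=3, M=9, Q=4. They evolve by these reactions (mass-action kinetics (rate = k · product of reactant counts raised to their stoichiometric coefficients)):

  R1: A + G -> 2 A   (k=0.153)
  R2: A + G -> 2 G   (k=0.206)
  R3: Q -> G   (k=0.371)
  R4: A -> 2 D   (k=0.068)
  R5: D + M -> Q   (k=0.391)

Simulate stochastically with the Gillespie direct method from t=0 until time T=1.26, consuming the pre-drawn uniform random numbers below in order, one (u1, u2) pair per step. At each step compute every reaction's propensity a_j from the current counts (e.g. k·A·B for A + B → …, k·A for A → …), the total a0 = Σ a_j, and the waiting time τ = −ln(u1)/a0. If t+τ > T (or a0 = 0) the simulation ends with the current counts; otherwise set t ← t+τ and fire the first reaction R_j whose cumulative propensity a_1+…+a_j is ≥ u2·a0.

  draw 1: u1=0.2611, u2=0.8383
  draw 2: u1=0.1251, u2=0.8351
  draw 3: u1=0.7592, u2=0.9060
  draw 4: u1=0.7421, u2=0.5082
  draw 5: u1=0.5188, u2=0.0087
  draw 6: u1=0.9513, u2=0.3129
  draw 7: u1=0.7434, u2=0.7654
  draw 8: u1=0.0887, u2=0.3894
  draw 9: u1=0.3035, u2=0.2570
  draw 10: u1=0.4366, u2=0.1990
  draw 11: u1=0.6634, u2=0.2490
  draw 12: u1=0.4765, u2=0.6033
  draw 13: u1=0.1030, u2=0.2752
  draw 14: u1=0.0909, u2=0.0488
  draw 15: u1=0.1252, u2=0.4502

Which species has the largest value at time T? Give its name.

t=0.000: D=2 A=8 G=3 M=9 Q=4
Draw 1: a1=3.672, a2=4.944, a3=1.484, a4=0.544, a5=7.038, a0=17.682; τ=−ln(0.2611)/17.682=0.076 → t=0.076; u2·a0=0.8383·17.682=14.823; a1+…+a4=10.644 < 14.823 ≤ a1+…+a5=17.682 → R5 fires; D=1 A=8 G=3 M=8 Q=5
Draw 2: a1=3.672, a2=4.944, a3=1.855, a4=0.544, a5=3.128, a0=14.143; τ=−ln(0.1251)/14.143=0.147 → t=0.223; u2·a0=0.8351·14.143=11.811; a1+…+a4=11.015 < 11.811 ≤ a1+…+a5=14.143 → R5 fires; D=0 A=8 G=3 M=7 Q=6
Draw 3: a1=3.672, a2=4.944, a3=2.226, a4=0.544, a5=0.000, a0=11.386; τ=−ln(0.7592)/11.386=0.024 → t=0.247; u2·a0=0.9060·11.386=10.316; a1+a2=8.616 < 10.316 ≤ a1+…+a3=10.842 → R3 fires; D=0 A=8 G=4 M=7 Q=5
Draw 4: a1=4.896, a2=6.592, a3=1.855, a4=0.544, a5=0.000, a0=13.887; τ=−ln(0.7421)/13.887=0.021 → t=0.269; u2·a0=0.5082·13.887=7.057; a1=4.896 < 7.057 ≤ a1+a2=11.488 → R2 fires; D=0 A=7 G=5 M=7 Q=5
Draw 5: a1=5.355, a2=7.210, a3=1.855, a4=0.476, a5=0.000, a0=14.896; τ=−ln(0.5188)/14.896=0.044 → t=0.313; u2·a0=0.0087·14.896=0.130 ≤ a1=5.355 → R1 fires; D=0 A=8 G=4 M=7 Q=5
Draw 6: a1=4.896, a2=6.592, a3=1.855, a4=0.544, a5=0.000, a0=13.887; τ=−ln(0.9513)/13.887=0.004 → t=0.316; u2·a0=0.3129·13.887=4.345 ≤ a1=4.896 → R1 fires; D=0 A=9 G=3 M=7 Q=5
Draw 7: a1=4.131, a2=5.562, a3=1.855, a4=0.612, a5=0.000, a0=12.160; τ=−ln(0.7434)/12.160=0.024 → t=0.341; u2·a0=0.7654·12.160=9.307; a1=4.131 < 9.307 ≤ a1+a2=9.693 → R2 fires; D=0 A=8 G=4 M=7 Q=5
Draw 8: a1=4.896, a2=6.592, a3=1.855, a4=0.544, a5=0.000, a0=13.887; τ=−ln(0.0887)/13.887=0.174 → t=0.515; u2·a0=0.3894·13.887=5.408; a1=4.896 < 5.408 ≤ a1+a2=11.488 → R2 fires; D=0 A=7 G=5 M=7 Q=5
Draw 9: a1=5.355, a2=7.210, a3=1.855, a4=0.476, a5=0.000, a0=14.896; τ=−ln(0.3035)/14.896=0.080 → t=0.595; u2·a0=0.2570·14.896=3.828 ≤ a1=5.355 → R1 fires; D=0 A=8 G=4 M=7 Q=5
Draw 10: a1=4.896, a2=6.592, a3=1.855, a4=0.544, a5=0.000, a0=13.887; τ=−ln(0.4366)/13.887=0.060 → t=0.655; u2·a0=0.1990·13.887=2.764 ≤ a1=4.896 → R1 fires; D=0 A=9 G=3 M=7 Q=5
Draw 11: a1=4.131, a2=5.562, a3=1.855, a4=0.612, a5=0.000, a0=12.160; τ=−ln(0.6634)/12.160=0.034 → t=0.689; u2·a0=0.2490·12.160=3.028 ≤ a1=4.131 → R1 fires; D=0 A=10 G=2 M=7 Q=5
Draw 12: a1=3.060, a2=4.120, a3=1.855, a4=0.680, a5=0.000, a0=9.715; τ=−ln(0.4765)/9.715=0.076 → t=0.765; u2·a0=0.6033·9.715=5.861; a1=3.060 < 5.861 ≤ a1+a2=7.180 → R2 fires; D=0 A=9 G=3 M=7 Q=5
Draw 13: a1=4.131, a2=5.562, a3=1.855, a4=0.612, a5=0.000, a0=12.160; τ=−ln(0.1030)/12.160=0.187 → t=0.952; u2·a0=0.2752·12.160=3.346 ≤ a1=4.131 → R1 fires; D=0 A=10 G=2 M=7 Q=5
Draw 14: a1=3.060, a2=4.120, a3=1.855, a4=0.680, a5=0.000, a0=9.715; τ=−ln(0.0909)/9.715=0.247 → t=1.199; u2·a0=0.0488·9.715=0.474 ≤ a1=3.060 → R1 fires; D=0 A=11 G=1 M=7 Q=5
Draw 15: a1=1.683, a2=2.266, a3=1.855, a4=0.748, a5=0.000, a0=6.552; τ=−ln(0.1252)/6.552=0.317 → t=1.516 > T=1.26: stop.
At T=1.26: D=0 A=11 G=1 M=7 Q=5; the largest is A.

Dominant species at T: A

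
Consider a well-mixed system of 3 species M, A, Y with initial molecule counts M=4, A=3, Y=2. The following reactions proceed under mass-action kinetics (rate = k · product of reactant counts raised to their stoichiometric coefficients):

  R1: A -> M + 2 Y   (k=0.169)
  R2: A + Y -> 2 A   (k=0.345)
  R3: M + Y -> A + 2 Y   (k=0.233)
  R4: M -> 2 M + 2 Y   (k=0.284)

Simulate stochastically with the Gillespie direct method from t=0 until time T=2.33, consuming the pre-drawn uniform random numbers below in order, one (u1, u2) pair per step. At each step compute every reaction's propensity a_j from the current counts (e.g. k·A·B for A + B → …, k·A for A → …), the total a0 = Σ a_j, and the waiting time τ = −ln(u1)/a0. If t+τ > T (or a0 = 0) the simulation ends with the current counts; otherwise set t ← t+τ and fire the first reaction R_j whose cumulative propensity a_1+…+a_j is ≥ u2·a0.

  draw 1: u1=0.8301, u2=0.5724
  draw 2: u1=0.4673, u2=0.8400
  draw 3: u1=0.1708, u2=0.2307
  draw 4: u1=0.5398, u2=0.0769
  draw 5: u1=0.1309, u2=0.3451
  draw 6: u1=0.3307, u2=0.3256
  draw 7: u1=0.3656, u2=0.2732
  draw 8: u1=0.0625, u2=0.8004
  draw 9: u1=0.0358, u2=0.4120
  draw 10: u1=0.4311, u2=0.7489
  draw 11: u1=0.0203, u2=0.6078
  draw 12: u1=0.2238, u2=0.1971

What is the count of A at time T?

t=0.000: M=4 A=3 Y=2
Draw 1: a1=0.507, a2=2.070, a3=1.864, a4=1.136, a0=5.577; τ=−ln(0.8301)/5.577=0.033 → t=0.033; u2·a0=0.5724·5.577=3.192; a1+a2=2.577 < 3.192 ≤ a1+…+a3=4.441 → R3 fires; M=3 A=4 Y=3
Draw 2: a1=0.676, a2=4.140, a3=2.097, a4=0.852, a0=7.765; τ=−ln(0.4673)/7.765=0.098 → t=0.131; u2·a0=0.8400·7.765=6.523; a1+a2=4.816 < 6.523 ≤ a1+…+a3=6.913 → R3 fires; M=2 A=5 Y=4
Draw 3: a1=0.845, a2=6.900, a3=1.864, a4=0.568, a0=10.177; τ=−ln(0.1708)/10.177=0.174 → t=0.305; u2·a0=0.2307·10.177=2.348; a1=0.845 < 2.348 ≤ a1+a2=7.745 → R2 fires; M=2 A=6 Y=3
Draw 4: a1=1.014, a2=6.210, a3=1.398, a4=0.568, a0=9.190; τ=−ln(0.5398)/9.190=0.067 → t=0.372; u2·a0=0.0769·9.190=0.707 ≤ a1=1.014 → R1 fires; M=3 A=5 Y=5
Draw 5: a1=0.845, a2=8.625, a3=3.495, a4=0.852, a0=13.817; τ=−ln(0.1309)/13.817=0.147 → t=0.519; u2·a0=0.3451·13.817=4.768; a1=0.845 < 4.768 ≤ a1+a2=9.470 → R2 fires; M=3 A=6 Y=4
Draw 6: a1=1.014, a2=8.280, a3=2.796, a4=0.852, a0=12.942; τ=−ln(0.3307)/12.942=0.086 → t=0.605; u2·a0=0.3256·12.942=4.214; a1=1.014 < 4.214 ≤ a1+a2=9.294 → R2 fires; M=3 A=7 Y=3
Draw 7: a1=1.183, a2=7.245, a3=2.097, a4=0.852, a0=11.377; τ=−ln(0.3656)/11.377=0.088 → t=0.693; u2·a0=0.2732·11.377=3.108; a1=1.183 < 3.108 ≤ a1+a2=8.428 → R2 fires; M=3 A=8 Y=2
Draw 8: a1=1.352, a2=5.520, a3=1.398, a4=0.852, a0=9.122; τ=−ln(0.0625)/9.122=0.304 → t=0.997; u2·a0=0.8004·9.122=7.301; a1+a2=6.872 < 7.301 ≤ a1+…+a3=8.270 → R3 fires; M=2 A=9 Y=3
Draw 9: a1=1.521, a2=9.315, a3=1.398, a4=0.568, a0=12.802; τ=−ln(0.0358)/12.802=0.260 → t=1.257; u2·a0=0.4120·12.802=5.274; a1=1.521 < 5.274 ≤ a1+a2=10.836 → R2 fires; M=2 A=10 Y=2
Draw 10: a1=1.690, a2=6.900, a3=0.932, a4=0.568, a0=10.090; τ=−ln(0.4311)/10.090=0.083 → t=1.341; u2·a0=0.7489·10.090=7.556; a1=1.690 < 7.556 ≤ a1+a2=8.590 → R2 fires; M=2 A=11 Y=1
Draw 11: a1=1.859, a2=3.795, a3=0.466, a4=0.568, a0=6.688; τ=−ln(0.0203)/6.688=0.583 → t=1.923; u2·a0=0.6078·6.688=4.065; a1=1.859 < 4.065 ≤ a1+a2=5.654 → R2 fires; M=2 A=12 Y=0
Draw 12: a1=2.028, a2=0.000, a3=0.000, a4=0.568, a0=2.596; τ=−ln(0.2238)/2.596=0.577 → t=2.500 > T=2.33: stop.
Read off A at T=2.33: 12

A at T = 12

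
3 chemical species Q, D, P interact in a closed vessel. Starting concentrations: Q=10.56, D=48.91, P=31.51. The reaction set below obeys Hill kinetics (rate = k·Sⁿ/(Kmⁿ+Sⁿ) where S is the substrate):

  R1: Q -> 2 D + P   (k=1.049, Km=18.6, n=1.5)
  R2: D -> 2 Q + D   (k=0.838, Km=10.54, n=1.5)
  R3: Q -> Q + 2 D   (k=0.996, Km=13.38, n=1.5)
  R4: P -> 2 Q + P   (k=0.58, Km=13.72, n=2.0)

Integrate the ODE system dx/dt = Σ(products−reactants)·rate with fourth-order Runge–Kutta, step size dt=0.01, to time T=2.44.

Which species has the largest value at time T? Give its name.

Dominant species at T: D

RK4 with dt=0.01: 244 steps to T=2.44. Trajectory (selected grid times):
t=0.00: Q=10.56 D=48.91 P=31.51
t=0.27: Q=11.15 D=49.31 P=31.60
t=0.54: Q=11.73 D=49.73 P=31.69
t=0.81: Q=12.31 D=50.17 P=31.79
t=1.08: Q=12.89 D=50.63 P=31.89
t=1.36: Q=13.48 D=51.13 P=32.00
t=1.63: Q=14.05 D=51.62 P=32.11
t=1.90: Q=14.61 D=52.14 P=32.22
t=2.17: Q=15.18 D=52.66 P=32.34
t=2.44: Q=15.73 D=53.20 P=32.46
At T=2.44: Q=15.73 D=53.20 P=32.46; the largest is D.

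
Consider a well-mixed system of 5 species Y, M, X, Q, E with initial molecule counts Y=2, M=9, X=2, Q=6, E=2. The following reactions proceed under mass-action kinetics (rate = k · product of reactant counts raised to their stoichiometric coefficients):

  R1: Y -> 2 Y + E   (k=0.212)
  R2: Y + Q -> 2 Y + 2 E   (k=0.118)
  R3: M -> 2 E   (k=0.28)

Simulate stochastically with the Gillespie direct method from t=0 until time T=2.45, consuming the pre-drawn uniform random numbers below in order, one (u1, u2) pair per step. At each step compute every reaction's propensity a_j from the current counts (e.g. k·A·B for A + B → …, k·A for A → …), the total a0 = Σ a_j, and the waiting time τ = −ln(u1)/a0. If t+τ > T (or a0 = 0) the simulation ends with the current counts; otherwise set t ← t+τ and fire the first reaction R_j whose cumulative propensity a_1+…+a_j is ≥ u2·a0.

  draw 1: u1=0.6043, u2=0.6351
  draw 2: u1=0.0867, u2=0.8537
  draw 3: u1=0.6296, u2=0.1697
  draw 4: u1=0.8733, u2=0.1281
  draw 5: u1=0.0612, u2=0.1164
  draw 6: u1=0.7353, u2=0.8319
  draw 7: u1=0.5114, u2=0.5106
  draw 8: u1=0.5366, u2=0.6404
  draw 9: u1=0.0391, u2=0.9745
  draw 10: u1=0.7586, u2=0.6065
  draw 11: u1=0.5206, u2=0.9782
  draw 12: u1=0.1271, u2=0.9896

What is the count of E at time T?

t=0.000: Y=2 M=9 X=2 Q=6 E=2
Draw 1: a1=0.424, a2=1.416, a3=2.520, a0=4.360; τ=−ln(0.6043)/4.360=0.116 → t=0.116; u2·a0=0.6351·4.360=2.769; a1+a2=1.840 < 2.769 ≤ a1+…+a3=4.360 → R3 fires; Y=2 M=8 X=2 Q=6 E=4
Draw 2: a1=0.424, a2=1.416, a3=2.240, a0=4.080; τ=−ln(0.0867)/4.080=0.599 → t=0.715; u2·a0=0.8537·4.080=3.483; a1+a2=1.840 < 3.483 ≤ a1+…+a3=4.080 → R3 fires; Y=2 M=7 X=2 Q=6 E=6
Draw 3: a1=0.424, a2=1.416, a3=1.960, a0=3.800; τ=−ln(0.6296)/3.800=0.122 → t=0.837; u2·a0=0.1697·3.800=0.645; a1=0.424 < 0.645 ≤ a1+a2=1.840 → R2 fires; Y=3 M=7 X=2 Q=5 E=8
Draw 4: a1=0.636, a2=1.770, a3=1.960, a0=4.366; τ=−ln(0.8733)/4.366=0.031 → t=0.868; u2·a0=0.1281·4.366=0.559 ≤ a1=0.636 → R1 fires; Y=4 M=7 X=2 Q=5 E=9
Draw 5: a1=0.848, a2=2.360, a3=1.960, a0=5.168; τ=−ln(0.0612)/5.168=0.541 → t=1.408; u2·a0=0.1164·5.168=0.602 ≤ a1=0.848 → R1 fires; Y=5 M=7 X=2 Q=5 E=10
Draw 6: a1=1.060, a2=2.950, a3=1.960, a0=5.970; τ=−ln(0.7353)/5.970=0.052 → t=1.460; u2·a0=0.8319·5.970=4.966; a1+a2=4.010 < 4.966 ≤ a1+…+a3=5.970 → R3 fires; Y=5 M=6 X=2 Q=5 E=12
Draw 7: a1=1.060, a2=2.950, a3=1.680, a0=5.690; τ=−ln(0.5114)/5.690=0.118 → t=1.578; u2·a0=0.5106·5.690=2.905; a1=1.060 < 2.905 ≤ a1+a2=4.010 → R2 fires; Y=6 M=6 X=2 Q=4 E=14
Draw 8: a1=1.272, a2=2.832, a3=1.680, a0=5.784; τ=−ln(0.5366)/5.784=0.108 → t=1.685; u2·a0=0.6404·5.784=3.704; a1=1.272 < 3.704 ≤ a1+a2=4.104 → R2 fires; Y=7 M=6 X=2 Q=3 E=16
Draw 9: a1=1.484, a2=2.478, a3=1.680, a0=5.642; τ=−ln(0.0391)/5.642=0.575 → t=2.260; u2·a0=0.9745·5.642=5.498; a1+a2=3.962 < 5.498 ≤ a1+…+a3=5.642 → R3 fires; Y=7 M=5 X=2 Q=3 E=18
Draw 10: a1=1.484, a2=2.478, a3=1.400, a0=5.362; τ=−ln(0.7586)/5.362=0.052 → t=2.311; u2·a0=0.6065·5.362=3.252; a1=1.484 < 3.252 ≤ a1+a2=3.962 → R2 fires; Y=8 M=5 X=2 Q=2 E=20
Draw 11: a1=1.696, a2=1.888, a3=1.400, a0=4.984; τ=−ln(0.5206)/4.984=0.131 → t=2.442; u2·a0=0.9782·4.984=4.875; a1+a2=3.584 < 4.875 ≤ a1+…+a3=4.984 → R3 fires; Y=8 M=4 X=2 Q=2 E=22
Draw 12: a1=1.696, a2=1.888, a3=1.120, a0=4.704; τ=−ln(0.1271)/4.704=0.439 → t=2.881 > T=2.45: stop.
Read off E at T=2.45: 22

E at T = 22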